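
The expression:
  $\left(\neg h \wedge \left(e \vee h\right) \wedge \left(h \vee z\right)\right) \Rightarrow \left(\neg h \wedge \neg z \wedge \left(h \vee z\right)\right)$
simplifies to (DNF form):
$h \vee \neg e \vee \neg z$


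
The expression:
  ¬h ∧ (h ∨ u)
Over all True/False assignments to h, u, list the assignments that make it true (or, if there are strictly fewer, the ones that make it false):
is true only for:
  h=False, u=True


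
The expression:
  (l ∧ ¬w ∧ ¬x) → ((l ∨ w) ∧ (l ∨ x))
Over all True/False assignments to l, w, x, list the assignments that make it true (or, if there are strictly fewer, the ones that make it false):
is always true.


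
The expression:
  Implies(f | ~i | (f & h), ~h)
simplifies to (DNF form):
~h | (i & ~f)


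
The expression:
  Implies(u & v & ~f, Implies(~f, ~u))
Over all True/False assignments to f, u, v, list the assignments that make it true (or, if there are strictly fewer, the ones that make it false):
is false only for:
  f=False, u=True, v=True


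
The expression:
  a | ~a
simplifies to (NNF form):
True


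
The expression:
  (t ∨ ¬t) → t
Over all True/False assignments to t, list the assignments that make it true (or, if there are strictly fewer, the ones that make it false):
is true only for:
  t=True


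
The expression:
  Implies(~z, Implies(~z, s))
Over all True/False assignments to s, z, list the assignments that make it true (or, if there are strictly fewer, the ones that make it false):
is false only for:
  s=False, z=False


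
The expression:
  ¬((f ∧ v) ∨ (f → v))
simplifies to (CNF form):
f ∧ ¬v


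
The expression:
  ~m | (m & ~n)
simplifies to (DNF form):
~m | ~n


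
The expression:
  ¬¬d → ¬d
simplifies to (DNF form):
¬d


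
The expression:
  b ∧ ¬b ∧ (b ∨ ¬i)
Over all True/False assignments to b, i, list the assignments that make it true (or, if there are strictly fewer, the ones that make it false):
is never true.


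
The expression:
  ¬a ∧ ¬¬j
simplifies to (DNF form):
j ∧ ¬a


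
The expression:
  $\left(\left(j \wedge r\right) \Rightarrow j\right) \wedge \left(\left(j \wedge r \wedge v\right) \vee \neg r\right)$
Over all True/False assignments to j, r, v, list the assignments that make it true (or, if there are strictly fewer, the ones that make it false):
is false only for:
  j=False, r=True, v=False;
  j=False, r=True, v=True;
  j=True, r=True, v=False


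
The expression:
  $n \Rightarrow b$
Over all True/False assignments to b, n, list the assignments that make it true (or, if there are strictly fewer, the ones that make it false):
is false only for:
  b=False, n=True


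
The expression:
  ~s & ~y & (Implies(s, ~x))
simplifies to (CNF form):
~s & ~y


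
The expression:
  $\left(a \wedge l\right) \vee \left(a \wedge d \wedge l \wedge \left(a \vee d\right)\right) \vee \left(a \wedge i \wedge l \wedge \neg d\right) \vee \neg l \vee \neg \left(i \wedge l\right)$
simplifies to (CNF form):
$a \vee \neg i \vee \neg l$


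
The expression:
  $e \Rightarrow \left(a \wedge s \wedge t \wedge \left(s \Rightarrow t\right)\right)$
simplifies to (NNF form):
$\left(a \wedge s \wedge t\right) \vee \neg e$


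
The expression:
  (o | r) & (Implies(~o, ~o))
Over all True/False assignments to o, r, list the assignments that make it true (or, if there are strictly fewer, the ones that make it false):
is false only for:
  o=False, r=False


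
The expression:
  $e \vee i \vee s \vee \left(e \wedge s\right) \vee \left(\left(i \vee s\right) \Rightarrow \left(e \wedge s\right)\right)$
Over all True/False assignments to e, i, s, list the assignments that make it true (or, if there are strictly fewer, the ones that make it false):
is always true.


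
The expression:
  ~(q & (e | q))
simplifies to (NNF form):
~q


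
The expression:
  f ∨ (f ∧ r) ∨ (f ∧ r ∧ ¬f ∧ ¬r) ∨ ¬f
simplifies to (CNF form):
True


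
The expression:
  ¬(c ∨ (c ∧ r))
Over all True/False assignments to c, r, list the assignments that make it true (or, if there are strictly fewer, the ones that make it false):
is true only for:
  c=False, r=False;
  c=False, r=True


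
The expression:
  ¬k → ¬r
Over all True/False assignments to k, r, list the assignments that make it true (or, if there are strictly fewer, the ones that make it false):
is false only for:
  k=False, r=True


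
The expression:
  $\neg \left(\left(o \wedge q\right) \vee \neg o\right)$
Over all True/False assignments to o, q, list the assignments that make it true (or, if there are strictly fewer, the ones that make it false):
is true only for:
  o=True, q=False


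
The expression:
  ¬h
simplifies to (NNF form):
¬h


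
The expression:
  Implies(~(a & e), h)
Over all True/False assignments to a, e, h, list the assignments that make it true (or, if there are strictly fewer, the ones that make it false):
is false only for:
  a=False, e=False, h=False;
  a=False, e=True, h=False;
  a=True, e=False, h=False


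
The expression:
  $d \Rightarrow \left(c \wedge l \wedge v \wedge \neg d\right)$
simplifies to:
$\neg d$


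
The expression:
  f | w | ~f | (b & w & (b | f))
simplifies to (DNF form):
True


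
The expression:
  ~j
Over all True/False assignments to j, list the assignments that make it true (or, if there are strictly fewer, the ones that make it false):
is true only for:
  j=False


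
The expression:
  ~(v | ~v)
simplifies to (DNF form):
False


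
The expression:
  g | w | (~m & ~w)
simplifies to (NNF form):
g | w | ~m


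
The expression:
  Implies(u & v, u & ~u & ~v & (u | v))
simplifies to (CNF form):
~u | ~v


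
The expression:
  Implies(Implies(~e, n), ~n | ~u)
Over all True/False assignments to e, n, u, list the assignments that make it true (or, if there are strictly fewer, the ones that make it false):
is false only for:
  e=False, n=True, u=True;
  e=True, n=True, u=True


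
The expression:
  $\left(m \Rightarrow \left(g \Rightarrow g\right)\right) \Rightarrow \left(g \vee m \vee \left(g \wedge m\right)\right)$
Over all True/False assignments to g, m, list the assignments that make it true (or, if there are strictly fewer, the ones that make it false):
is false only for:
  g=False, m=False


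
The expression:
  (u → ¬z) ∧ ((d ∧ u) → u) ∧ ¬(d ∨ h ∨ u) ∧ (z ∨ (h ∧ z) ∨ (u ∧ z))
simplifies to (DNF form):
z ∧ ¬d ∧ ¬h ∧ ¬u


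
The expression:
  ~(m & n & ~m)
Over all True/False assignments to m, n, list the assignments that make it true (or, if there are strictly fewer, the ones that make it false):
is always true.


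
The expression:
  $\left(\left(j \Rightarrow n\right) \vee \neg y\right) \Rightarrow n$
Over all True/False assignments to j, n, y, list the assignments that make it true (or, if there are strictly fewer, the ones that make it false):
is false only for:
  j=False, n=False, y=False;
  j=False, n=False, y=True;
  j=True, n=False, y=False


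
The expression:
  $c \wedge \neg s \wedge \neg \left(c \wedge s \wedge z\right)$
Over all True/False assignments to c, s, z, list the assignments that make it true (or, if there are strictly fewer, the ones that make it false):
is true only for:
  c=True, s=False, z=False;
  c=True, s=False, z=True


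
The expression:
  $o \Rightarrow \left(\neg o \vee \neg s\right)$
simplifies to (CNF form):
$\neg o \vee \neg s$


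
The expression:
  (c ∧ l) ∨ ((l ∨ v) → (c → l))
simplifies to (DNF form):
l ∨ ¬c ∨ ¬v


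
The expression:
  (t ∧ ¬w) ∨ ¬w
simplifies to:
¬w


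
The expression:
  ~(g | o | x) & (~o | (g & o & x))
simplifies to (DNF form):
~g & ~o & ~x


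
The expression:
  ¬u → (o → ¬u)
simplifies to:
True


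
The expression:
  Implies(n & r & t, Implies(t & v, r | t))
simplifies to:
True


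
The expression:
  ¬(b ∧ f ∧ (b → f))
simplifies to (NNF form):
¬b ∨ ¬f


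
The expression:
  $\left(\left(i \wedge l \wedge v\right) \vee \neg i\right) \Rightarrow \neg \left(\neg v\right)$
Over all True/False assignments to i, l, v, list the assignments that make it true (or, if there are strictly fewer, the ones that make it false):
is false only for:
  i=False, l=False, v=False;
  i=False, l=True, v=False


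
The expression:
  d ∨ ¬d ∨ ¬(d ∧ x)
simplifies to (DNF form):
True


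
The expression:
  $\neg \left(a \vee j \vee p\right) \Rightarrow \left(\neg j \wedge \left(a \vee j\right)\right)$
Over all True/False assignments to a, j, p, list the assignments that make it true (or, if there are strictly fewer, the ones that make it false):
is false only for:
  a=False, j=False, p=False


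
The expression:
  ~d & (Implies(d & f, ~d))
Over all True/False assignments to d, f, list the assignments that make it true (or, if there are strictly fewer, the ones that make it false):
is true only for:
  d=False, f=False;
  d=False, f=True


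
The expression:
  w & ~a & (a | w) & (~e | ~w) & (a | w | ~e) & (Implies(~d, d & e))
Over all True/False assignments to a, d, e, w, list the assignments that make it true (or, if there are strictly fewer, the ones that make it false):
is true only for:
  a=False, d=True, e=False, w=True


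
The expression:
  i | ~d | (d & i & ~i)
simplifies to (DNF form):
i | ~d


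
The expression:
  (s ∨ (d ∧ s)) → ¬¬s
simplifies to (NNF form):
True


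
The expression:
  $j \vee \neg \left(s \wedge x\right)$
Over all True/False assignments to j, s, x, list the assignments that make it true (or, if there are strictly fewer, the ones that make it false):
is false only for:
  j=False, s=True, x=True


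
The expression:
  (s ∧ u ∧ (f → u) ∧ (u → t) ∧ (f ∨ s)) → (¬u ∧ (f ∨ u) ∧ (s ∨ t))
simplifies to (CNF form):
¬s ∨ ¬t ∨ ¬u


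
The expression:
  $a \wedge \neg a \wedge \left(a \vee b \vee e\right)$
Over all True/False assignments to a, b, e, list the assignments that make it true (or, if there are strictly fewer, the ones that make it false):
is never true.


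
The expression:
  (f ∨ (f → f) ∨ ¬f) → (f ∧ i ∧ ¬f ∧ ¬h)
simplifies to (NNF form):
False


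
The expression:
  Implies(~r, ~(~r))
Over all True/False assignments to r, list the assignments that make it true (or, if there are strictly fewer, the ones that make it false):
is true only for:
  r=True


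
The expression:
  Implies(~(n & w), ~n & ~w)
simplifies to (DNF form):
(n & w) | (~n & ~w)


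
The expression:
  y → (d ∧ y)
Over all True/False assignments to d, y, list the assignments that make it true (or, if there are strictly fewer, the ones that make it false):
is false only for:
  d=False, y=True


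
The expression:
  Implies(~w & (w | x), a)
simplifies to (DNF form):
a | w | ~x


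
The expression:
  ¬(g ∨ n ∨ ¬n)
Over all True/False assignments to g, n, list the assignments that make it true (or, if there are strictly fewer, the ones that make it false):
is never true.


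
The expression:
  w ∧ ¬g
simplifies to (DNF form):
w ∧ ¬g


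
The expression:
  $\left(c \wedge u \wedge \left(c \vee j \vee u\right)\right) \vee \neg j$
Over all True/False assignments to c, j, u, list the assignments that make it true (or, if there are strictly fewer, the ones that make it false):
is false only for:
  c=False, j=True, u=False;
  c=False, j=True, u=True;
  c=True, j=True, u=False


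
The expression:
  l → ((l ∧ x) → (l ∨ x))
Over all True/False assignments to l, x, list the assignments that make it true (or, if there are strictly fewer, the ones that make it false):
is always true.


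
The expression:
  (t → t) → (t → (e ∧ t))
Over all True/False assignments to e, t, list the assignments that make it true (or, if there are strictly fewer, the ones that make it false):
is false only for:
  e=False, t=True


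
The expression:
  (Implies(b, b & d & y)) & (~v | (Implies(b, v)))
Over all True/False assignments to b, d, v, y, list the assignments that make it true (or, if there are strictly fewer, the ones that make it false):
is false only for:
  b=True, d=False, v=False, y=False;
  b=True, d=False, v=False, y=True;
  b=True, d=False, v=True, y=False;
  b=True, d=False, v=True, y=True;
  b=True, d=True, v=False, y=False;
  b=True, d=True, v=True, y=False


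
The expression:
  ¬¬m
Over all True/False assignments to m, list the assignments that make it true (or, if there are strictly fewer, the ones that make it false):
is true only for:
  m=True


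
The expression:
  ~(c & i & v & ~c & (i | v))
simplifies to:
True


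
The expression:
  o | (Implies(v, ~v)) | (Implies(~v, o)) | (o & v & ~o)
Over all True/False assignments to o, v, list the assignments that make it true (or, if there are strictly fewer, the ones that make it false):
is always true.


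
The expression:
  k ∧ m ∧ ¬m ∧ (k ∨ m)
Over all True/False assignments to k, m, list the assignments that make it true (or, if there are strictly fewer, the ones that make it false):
is never true.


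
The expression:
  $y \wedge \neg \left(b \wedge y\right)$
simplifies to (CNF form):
$y \wedge \neg b$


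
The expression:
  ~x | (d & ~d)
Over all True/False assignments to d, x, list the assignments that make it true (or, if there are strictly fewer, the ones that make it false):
is true only for:
  d=False, x=False;
  d=True, x=False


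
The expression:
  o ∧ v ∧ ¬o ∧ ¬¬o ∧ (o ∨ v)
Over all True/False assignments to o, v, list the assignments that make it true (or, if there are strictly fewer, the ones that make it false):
is never true.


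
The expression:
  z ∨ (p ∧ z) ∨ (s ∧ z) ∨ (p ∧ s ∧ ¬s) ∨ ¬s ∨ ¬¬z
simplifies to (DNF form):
z ∨ ¬s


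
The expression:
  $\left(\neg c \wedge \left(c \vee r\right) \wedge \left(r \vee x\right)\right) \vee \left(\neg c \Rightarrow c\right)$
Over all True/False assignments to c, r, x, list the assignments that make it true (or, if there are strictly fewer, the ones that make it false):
is false only for:
  c=False, r=False, x=False;
  c=False, r=False, x=True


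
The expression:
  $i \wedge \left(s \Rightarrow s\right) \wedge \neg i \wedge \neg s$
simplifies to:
$\text{False}$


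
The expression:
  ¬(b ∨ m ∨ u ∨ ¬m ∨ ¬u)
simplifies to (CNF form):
False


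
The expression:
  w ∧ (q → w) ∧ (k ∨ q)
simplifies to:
w ∧ (k ∨ q)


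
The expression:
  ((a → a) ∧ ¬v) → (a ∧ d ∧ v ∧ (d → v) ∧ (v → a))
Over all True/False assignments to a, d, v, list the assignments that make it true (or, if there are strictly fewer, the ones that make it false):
is true only for:
  a=False, d=False, v=True;
  a=False, d=True, v=True;
  a=True, d=False, v=True;
  a=True, d=True, v=True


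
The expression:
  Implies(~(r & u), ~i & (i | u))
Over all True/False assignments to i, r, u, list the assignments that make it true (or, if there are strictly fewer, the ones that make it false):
is true only for:
  i=False, r=False, u=True;
  i=False, r=True, u=True;
  i=True, r=True, u=True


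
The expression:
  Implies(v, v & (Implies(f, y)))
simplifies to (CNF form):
y | ~f | ~v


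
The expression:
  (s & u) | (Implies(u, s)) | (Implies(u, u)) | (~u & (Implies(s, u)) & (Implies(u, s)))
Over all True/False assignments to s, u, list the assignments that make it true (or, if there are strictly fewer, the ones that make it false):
is always true.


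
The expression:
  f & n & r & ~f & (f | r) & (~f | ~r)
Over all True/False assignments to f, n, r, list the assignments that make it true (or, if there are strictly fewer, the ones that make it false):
is never true.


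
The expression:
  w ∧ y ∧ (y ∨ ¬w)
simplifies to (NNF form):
w ∧ y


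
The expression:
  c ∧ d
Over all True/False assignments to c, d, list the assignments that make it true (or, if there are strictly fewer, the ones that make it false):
is true only for:
  c=True, d=True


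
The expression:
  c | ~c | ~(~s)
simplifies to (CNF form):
True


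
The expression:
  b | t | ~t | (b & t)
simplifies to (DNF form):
True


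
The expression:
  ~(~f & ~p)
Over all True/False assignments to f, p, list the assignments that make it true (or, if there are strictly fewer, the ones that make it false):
is false only for:
  f=False, p=False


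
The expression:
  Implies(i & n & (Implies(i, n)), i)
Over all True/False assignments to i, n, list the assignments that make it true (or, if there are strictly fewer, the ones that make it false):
is always true.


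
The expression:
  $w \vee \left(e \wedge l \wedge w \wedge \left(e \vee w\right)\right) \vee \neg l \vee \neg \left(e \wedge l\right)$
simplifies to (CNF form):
$w \vee \neg e \vee \neg l$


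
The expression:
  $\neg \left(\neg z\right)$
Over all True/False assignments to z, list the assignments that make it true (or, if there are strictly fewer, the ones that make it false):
is true only for:
  z=True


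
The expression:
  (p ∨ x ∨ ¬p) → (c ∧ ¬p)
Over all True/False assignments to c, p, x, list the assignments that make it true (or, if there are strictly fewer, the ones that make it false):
is true only for:
  c=True, p=False, x=False;
  c=True, p=False, x=True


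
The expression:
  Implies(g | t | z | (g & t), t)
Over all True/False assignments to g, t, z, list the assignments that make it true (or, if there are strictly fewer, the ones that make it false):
is false only for:
  g=False, t=False, z=True;
  g=True, t=False, z=False;
  g=True, t=False, z=True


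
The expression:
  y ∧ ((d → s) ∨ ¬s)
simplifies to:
y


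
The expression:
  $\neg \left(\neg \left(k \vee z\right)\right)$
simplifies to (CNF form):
$k \vee z$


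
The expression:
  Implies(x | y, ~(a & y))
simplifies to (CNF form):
~a | ~y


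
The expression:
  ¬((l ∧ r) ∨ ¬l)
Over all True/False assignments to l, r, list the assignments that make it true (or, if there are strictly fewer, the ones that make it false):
is true only for:
  l=True, r=False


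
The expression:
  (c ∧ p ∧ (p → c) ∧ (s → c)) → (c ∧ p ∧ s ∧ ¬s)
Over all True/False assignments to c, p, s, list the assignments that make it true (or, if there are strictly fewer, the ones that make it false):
is false only for:
  c=True, p=True, s=False;
  c=True, p=True, s=True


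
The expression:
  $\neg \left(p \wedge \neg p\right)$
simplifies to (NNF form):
$\text{True}$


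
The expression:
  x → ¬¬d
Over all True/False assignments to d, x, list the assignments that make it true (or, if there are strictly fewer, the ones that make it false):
is false only for:
  d=False, x=True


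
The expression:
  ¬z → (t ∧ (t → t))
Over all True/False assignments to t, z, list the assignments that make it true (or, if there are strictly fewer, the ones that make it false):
is false only for:
  t=False, z=False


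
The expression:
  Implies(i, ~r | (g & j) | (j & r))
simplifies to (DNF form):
j | ~i | ~r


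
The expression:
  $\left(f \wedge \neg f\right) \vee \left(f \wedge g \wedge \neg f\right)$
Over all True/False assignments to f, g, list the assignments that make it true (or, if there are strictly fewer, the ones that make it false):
is never true.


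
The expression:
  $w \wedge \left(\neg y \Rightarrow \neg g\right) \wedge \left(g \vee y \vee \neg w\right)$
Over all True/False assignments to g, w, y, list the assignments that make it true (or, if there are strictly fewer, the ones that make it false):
is true only for:
  g=False, w=True, y=True;
  g=True, w=True, y=True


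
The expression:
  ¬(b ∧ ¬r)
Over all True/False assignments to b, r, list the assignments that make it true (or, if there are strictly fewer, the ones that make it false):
is false only for:
  b=True, r=False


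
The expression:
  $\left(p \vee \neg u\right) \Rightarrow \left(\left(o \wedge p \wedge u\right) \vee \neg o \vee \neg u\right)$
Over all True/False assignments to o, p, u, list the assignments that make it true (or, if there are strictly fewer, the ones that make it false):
is always true.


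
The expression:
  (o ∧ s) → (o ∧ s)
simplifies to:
True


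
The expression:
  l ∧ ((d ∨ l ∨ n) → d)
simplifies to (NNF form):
d ∧ l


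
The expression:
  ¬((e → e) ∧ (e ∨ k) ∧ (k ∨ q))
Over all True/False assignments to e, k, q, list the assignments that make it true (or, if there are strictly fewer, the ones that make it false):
is true only for:
  e=False, k=False, q=False;
  e=False, k=False, q=True;
  e=True, k=False, q=False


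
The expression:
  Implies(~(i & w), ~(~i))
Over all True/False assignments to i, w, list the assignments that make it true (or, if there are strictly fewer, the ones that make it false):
is true only for:
  i=True, w=False;
  i=True, w=True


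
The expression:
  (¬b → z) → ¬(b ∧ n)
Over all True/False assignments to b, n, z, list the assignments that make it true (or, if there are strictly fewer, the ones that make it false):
is false only for:
  b=True, n=True, z=False;
  b=True, n=True, z=True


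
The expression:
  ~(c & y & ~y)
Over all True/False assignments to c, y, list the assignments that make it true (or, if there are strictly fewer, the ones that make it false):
is always true.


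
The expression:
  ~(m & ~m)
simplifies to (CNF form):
True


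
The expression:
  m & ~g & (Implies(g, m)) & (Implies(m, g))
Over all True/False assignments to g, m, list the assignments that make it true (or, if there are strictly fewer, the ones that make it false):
is never true.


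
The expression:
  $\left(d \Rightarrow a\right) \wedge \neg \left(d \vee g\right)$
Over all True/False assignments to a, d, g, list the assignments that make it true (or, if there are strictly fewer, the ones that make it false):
is true only for:
  a=False, d=False, g=False;
  a=True, d=False, g=False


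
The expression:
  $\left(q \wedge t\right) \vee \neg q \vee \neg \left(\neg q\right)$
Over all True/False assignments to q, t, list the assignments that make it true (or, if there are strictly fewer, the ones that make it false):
is always true.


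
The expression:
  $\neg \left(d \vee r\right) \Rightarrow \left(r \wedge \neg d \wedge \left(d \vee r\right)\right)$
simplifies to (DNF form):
$d \vee r$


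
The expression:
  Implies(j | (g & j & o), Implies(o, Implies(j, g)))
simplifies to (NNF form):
g | ~j | ~o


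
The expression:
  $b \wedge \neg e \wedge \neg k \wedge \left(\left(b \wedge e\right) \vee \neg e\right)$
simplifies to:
$b \wedge \neg e \wedge \neg k$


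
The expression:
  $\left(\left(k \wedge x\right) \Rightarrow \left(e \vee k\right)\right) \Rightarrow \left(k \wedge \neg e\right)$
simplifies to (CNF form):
$k \wedge \neg e$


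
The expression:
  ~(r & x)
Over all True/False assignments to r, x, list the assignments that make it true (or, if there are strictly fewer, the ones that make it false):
is false only for:
  r=True, x=True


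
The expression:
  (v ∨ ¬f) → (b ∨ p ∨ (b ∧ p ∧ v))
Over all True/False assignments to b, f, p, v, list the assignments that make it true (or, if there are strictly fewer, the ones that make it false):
is false only for:
  b=False, f=False, p=False, v=False;
  b=False, f=False, p=False, v=True;
  b=False, f=True, p=False, v=True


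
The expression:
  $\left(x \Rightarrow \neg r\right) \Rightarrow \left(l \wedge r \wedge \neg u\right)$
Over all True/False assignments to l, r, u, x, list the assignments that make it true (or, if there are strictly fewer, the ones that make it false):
is true only for:
  l=False, r=True, u=False, x=True;
  l=False, r=True, u=True, x=True;
  l=True, r=True, u=False, x=False;
  l=True, r=True, u=False, x=True;
  l=True, r=True, u=True, x=True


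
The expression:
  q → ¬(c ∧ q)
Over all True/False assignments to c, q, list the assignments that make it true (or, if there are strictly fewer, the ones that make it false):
is false only for:
  c=True, q=True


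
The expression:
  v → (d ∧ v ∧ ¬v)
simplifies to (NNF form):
¬v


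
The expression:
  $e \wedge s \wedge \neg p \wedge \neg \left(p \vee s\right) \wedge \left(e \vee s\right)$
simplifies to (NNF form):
$\text{False}$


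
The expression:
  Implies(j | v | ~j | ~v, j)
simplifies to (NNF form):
j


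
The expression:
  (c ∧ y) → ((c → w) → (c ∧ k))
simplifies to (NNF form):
k ∨ ¬c ∨ ¬w ∨ ¬y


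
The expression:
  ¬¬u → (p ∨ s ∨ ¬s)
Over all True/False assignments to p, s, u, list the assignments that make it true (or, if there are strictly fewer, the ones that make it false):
is always true.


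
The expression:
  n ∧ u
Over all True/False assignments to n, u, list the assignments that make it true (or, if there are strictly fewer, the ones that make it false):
is true only for:
  n=True, u=True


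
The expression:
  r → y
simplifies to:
y ∨ ¬r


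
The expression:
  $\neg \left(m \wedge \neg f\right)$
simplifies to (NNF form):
$f \vee \neg m$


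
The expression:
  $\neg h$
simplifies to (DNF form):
$\neg h$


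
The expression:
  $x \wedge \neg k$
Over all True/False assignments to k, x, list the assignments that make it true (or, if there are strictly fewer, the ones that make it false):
is true only for:
  k=False, x=True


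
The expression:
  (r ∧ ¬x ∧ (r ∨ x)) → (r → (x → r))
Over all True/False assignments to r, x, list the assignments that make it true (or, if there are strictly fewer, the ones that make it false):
is always true.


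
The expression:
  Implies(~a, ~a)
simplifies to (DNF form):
True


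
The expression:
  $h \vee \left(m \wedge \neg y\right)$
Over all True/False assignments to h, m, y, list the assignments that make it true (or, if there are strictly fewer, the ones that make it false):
is false only for:
  h=False, m=False, y=False;
  h=False, m=False, y=True;
  h=False, m=True, y=True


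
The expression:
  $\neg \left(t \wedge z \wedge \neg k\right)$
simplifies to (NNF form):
$k \vee \neg t \vee \neg z$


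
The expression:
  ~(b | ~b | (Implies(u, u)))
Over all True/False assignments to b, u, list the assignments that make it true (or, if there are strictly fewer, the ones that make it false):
is never true.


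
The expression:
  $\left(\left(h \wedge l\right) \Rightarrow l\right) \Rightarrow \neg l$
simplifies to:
$\neg l$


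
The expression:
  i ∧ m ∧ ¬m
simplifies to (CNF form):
False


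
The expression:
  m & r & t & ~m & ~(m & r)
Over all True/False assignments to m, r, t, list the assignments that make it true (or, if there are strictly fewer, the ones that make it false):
is never true.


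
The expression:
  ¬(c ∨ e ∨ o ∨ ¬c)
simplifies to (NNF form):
False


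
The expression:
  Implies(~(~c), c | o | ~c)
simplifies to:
True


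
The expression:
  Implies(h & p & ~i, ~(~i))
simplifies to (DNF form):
i | ~h | ~p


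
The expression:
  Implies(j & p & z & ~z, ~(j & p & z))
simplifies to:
True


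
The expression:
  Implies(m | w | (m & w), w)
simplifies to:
w | ~m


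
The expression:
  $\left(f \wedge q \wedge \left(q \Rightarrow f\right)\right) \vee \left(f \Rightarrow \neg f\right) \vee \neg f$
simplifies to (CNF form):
$q \vee \neg f$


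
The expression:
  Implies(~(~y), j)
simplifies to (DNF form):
j | ~y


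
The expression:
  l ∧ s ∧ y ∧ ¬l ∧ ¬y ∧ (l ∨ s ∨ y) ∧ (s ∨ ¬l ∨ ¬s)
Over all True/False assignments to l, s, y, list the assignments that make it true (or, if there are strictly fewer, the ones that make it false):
is never true.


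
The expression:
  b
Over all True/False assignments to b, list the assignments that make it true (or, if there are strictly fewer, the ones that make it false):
is true only for:
  b=True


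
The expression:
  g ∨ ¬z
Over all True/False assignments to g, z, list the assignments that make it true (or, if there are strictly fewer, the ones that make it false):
is false only for:
  g=False, z=True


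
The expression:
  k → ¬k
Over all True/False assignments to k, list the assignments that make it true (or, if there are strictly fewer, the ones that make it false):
is true only for:
  k=False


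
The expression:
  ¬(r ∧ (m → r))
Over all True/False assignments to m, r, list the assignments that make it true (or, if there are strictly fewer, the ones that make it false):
is true only for:
  m=False, r=False;
  m=True, r=False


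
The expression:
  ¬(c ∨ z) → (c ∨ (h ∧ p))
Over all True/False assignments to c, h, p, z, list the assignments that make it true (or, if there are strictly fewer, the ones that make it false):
is false only for:
  c=False, h=False, p=False, z=False;
  c=False, h=False, p=True, z=False;
  c=False, h=True, p=False, z=False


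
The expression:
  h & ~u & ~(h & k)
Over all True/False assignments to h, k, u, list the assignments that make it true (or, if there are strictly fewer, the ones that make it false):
is true only for:
  h=True, k=False, u=False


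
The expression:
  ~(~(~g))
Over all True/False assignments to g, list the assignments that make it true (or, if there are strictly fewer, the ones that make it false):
is true only for:
  g=False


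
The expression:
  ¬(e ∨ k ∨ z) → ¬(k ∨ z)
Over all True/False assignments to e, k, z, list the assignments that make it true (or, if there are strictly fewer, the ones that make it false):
is always true.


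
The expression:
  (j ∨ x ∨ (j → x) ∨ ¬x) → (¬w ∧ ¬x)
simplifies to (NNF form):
¬w ∧ ¬x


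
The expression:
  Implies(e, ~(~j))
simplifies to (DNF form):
j | ~e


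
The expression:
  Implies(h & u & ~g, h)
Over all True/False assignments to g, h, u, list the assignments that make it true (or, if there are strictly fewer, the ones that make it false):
is always true.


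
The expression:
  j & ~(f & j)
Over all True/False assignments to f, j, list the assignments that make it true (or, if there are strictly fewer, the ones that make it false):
is true only for:
  f=False, j=True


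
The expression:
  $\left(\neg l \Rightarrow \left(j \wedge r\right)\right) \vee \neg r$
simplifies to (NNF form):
$j \vee l \vee \neg r$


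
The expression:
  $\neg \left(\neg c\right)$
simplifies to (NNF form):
$c$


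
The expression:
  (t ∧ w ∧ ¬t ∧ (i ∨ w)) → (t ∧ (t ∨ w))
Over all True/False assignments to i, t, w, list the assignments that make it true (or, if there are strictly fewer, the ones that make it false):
is always true.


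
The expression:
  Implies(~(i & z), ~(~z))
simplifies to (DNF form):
z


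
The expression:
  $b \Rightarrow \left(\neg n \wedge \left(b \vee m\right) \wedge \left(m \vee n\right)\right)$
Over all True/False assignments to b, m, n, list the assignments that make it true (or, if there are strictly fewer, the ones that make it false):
is false only for:
  b=True, m=False, n=False;
  b=True, m=False, n=True;
  b=True, m=True, n=True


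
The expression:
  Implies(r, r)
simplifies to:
True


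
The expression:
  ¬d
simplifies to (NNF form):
¬d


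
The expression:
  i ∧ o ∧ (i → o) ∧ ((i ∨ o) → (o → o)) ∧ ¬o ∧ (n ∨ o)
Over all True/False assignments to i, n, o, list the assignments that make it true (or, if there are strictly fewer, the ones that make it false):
is never true.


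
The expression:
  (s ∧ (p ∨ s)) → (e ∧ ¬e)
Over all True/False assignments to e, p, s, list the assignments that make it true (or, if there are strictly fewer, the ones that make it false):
is true only for:
  e=False, p=False, s=False;
  e=False, p=True, s=False;
  e=True, p=False, s=False;
  e=True, p=True, s=False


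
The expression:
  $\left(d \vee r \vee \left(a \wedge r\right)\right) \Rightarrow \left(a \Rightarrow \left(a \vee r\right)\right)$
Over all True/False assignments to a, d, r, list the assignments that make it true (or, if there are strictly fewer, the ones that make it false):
is always true.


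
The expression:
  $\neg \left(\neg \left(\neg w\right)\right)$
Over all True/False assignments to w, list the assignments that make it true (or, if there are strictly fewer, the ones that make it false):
is true only for:
  w=False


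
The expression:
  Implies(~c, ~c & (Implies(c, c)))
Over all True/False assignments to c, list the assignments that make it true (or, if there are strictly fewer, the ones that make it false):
is always true.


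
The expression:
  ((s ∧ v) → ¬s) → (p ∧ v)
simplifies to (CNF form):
v ∧ (p ∨ s)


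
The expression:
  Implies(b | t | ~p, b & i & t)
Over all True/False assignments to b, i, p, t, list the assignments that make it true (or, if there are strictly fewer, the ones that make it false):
is true only for:
  b=False, i=False, p=True, t=False;
  b=False, i=True, p=True, t=False;
  b=True, i=True, p=False, t=True;
  b=True, i=True, p=True, t=True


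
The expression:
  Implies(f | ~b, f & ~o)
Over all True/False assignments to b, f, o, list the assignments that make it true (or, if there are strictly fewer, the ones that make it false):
is true only for:
  b=False, f=True, o=False;
  b=True, f=False, o=False;
  b=True, f=False, o=True;
  b=True, f=True, o=False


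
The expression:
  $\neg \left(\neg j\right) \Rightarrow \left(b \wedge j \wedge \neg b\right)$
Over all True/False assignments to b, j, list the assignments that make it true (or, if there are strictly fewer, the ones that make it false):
is true only for:
  b=False, j=False;
  b=True, j=False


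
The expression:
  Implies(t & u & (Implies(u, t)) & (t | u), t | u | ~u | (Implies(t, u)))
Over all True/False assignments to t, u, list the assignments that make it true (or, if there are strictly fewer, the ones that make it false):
is always true.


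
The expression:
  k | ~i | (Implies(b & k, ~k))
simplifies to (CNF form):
True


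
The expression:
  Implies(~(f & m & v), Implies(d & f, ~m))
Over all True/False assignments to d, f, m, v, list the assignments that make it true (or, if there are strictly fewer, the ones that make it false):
is false only for:
  d=True, f=True, m=True, v=False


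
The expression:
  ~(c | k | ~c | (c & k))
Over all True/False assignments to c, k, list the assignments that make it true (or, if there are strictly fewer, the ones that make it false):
is never true.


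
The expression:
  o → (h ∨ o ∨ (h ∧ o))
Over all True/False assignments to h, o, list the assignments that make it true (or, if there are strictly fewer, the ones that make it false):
is always true.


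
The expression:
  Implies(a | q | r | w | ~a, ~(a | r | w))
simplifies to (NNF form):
~a & ~r & ~w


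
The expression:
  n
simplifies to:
n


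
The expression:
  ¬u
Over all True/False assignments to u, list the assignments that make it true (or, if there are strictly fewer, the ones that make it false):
is true only for:
  u=False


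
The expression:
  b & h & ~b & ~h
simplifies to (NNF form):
False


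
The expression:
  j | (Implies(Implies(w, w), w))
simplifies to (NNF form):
j | w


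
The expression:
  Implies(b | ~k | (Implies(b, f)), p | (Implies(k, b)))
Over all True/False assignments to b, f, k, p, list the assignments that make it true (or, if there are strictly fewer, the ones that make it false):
is false only for:
  b=False, f=False, k=True, p=False;
  b=False, f=True, k=True, p=False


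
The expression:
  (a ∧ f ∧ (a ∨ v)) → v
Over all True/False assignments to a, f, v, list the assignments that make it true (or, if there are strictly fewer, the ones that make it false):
is false only for:
  a=True, f=True, v=False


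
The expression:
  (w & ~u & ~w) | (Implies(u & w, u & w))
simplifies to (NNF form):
True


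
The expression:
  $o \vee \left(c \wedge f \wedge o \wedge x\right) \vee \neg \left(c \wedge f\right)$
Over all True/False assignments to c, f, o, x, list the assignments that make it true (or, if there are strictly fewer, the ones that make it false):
is false only for:
  c=True, f=True, o=False, x=False;
  c=True, f=True, o=False, x=True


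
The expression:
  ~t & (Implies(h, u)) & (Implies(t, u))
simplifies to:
~t & (u | ~h)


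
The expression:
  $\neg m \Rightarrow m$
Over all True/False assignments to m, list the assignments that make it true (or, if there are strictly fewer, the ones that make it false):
is true only for:
  m=True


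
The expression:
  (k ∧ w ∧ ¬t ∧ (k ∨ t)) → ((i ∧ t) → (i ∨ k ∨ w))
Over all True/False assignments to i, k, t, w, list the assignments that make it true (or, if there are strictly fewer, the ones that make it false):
is always true.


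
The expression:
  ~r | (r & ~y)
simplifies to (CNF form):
~r | ~y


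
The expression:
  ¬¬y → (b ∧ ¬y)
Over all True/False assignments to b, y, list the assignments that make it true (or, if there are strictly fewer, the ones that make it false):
is true only for:
  b=False, y=False;
  b=True, y=False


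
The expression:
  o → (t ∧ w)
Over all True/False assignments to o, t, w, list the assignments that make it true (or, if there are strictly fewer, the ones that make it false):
is false only for:
  o=True, t=False, w=False;
  o=True, t=False, w=True;
  o=True, t=True, w=False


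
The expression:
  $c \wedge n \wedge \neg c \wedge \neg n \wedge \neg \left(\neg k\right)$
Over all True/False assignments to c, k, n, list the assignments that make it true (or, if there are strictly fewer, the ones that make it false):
is never true.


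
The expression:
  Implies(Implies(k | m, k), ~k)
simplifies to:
~k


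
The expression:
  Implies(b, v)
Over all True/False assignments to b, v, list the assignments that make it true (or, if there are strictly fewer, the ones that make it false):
is false only for:
  b=True, v=False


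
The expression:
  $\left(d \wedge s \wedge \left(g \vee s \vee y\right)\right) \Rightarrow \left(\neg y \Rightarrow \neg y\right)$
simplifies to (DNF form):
$\text{True}$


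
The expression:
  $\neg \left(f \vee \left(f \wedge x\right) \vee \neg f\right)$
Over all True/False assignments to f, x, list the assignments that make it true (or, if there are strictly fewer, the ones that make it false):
is never true.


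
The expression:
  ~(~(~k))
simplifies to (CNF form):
~k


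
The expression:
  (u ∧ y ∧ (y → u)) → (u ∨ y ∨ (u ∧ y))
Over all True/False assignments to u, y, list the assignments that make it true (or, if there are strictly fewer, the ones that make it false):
is always true.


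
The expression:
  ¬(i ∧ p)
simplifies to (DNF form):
¬i ∨ ¬p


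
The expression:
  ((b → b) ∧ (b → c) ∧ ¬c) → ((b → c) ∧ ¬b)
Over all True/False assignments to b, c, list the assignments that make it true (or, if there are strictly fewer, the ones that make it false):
is always true.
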